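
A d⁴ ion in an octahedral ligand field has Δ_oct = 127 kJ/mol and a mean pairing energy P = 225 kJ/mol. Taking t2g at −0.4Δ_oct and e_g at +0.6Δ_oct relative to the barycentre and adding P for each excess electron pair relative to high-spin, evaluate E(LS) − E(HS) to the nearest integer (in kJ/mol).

98

High-spin d⁴ fills as t2g^3 e_g^1 with CFSE 3(−0.4) + 1(+0.6) = -0.6Δ_oct = -76 kJ/mol.
Low-spin: t2g^4 e_g^0, orbital CFSE = -1.6Δ_oct = -203 kJ/mol; plus 1 excess pair × P = +225 kJ/mol; total 22 kJ/mol.
The difference is 22 − (-76) = 98 kJ/mol, so high-spin lies lower.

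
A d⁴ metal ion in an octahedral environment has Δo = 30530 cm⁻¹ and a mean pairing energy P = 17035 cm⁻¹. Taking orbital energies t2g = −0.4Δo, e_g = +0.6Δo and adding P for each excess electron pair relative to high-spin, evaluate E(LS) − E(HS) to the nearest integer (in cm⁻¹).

-13495

High-spin d⁴ fills as t2g^3 e_g^1 with CFSE 3(−0.4) + 1(+0.6) = -0.6Δo = -18318 cm⁻¹.
Low-spin: t2g^4 e_g^0, orbital CFSE = -1.6Δo = -48848 cm⁻¹; plus 1 excess pair × P = +17035 cm⁻¹; total -31813 cm⁻¹.
Thus E(LS) − E(HS) = -13495 cm⁻¹.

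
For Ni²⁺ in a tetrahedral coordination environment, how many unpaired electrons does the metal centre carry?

2

Group 10 minus oxidation state +2 gives a d⁸ configuration for Ni²⁺.
With tetrahedral geometry the complex is necessarily high-spin.
Configuration: e⁴ t₂⁴, giving 2 unpaired electrons.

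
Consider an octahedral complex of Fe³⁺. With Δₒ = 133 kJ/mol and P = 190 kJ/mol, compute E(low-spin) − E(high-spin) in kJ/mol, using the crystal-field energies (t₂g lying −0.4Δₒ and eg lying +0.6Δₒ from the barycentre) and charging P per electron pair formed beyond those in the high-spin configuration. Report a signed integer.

Fe sits in group 8; removing 3 electrons leaves Fe³⁺ with 8 − 3 = 5 d electrons.
High-spin: t₂g³ eg², CFSE = 0.0Δₒ = 0 kJ/mol.
Low-spin t₂g⁵ eg⁰ gives -2.0Δₒ = -266 kJ/mol, but forming 2 extra pairs costs 2P = 380 kJ/mol, so E(LS) = -266 + 380 = 114 kJ/mol.
Thus E(LS) − E(HS) = 114 kJ/mol.

114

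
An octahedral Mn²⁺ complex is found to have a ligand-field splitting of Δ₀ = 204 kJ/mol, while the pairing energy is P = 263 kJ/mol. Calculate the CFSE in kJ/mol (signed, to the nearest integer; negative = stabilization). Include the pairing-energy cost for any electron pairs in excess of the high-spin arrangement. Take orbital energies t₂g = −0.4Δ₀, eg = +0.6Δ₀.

0

Mn²⁺: group 7, so d-count = 7 − 2 = 5.
Here Δ₀ < P (204 < 263), so the high-spin state is favoured.
That gives t₂g³ eg².
Orbital CFSE = 0.0Δ₀ = 0.0 × 204 = 0 kJ/mol.
High-spin has no excess pairs, so no pairing correction applies.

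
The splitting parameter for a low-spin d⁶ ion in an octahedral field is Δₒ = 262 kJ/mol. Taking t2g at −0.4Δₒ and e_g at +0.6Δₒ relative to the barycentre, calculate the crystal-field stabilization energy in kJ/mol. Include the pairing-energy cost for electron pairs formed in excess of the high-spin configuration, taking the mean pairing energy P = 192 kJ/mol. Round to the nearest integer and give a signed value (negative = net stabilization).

-245

Configuration: t2g^6 e_g^0.
CFSE(orbital) = 6×(-0.4Δₒ) + 0×(0.6Δₒ) = -2.4Δₒ; with Δₒ = 262 kJ/mol that is -629 kJ/mol.
High-spin d⁶ would be t2g^4 e_g^2 with 1 pair; low-spin has 3, so 2 excess pairs cost +2P = +384 kJ/mol.
Combining: -629 + 384 = -245 kJ/mol.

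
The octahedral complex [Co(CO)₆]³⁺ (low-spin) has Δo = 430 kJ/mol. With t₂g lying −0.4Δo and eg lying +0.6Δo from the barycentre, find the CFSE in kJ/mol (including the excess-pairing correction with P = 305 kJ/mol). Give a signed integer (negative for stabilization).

CO is neutral, so the +3 overall charge sits on Co: oxidation state +3.
Co is in group 9, so Co³⁺ is d⁶ (9 − 3 = 6).
Electron filling gives t₂g⁶ eg⁰.
Orbital CFSE = 6(-0.4) + 0(0.6) = -2.4Δo = -2.4 × 430 = -1032 kJ/mol.
High-spin d⁶ would be t₂g⁴ eg² with 1 pair; low-spin has 3, so 2 excess pairs cost +2P = +610 kJ/mol.
Combining: -1032 + 610 = -422 kJ/mol.

-422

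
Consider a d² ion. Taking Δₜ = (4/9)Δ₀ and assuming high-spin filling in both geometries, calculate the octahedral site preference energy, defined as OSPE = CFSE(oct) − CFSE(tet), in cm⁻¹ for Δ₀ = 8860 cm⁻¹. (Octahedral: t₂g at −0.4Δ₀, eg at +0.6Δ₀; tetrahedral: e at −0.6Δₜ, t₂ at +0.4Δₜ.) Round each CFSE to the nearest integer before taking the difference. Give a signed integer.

-2363

Octahedral (high-spin): t₂g² eg⁰, CFSE = 2(−0.4) + 0(+0.6) = -0.8Δ₀ = -0.8 × 8860 = -7088 cm⁻¹.
Tetrahedral e² t₂⁰ gives -1.2Δₜ = -1.2 × (4/9) × 8860 = -4725 cm⁻¹.
OSPE = CFSE(oct) − CFSE(tet) = -7088 − (-4725) = -2363 cm⁻¹.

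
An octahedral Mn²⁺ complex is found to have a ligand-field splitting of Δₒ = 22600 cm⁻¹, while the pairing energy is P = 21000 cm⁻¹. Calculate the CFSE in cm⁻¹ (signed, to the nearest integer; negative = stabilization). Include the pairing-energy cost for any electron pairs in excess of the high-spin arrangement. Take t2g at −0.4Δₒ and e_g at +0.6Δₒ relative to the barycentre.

-3200

Mn sits in group 7; removing 2 electrons leaves Mn²⁺ with 7 − 2 = 5 d electrons.
Δₒ > P, so pairing is preferred: the ground state is low-spin.
Configuration: t2g^5 e_g^0.
Orbital CFSE = -2.0Δₒ = -2.0 × 22600 = -45200 cm⁻¹.
Excess pairs vs high-spin: 2 − 0 = 2; pairing cost = +42000 cm⁻¹.
Net CFSE = -45200 + 42000 = -3200 cm⁻¹.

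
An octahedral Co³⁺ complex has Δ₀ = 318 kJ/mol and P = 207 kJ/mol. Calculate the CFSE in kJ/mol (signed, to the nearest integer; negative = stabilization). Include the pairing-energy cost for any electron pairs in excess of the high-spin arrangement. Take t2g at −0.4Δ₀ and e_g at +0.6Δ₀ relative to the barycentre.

-349

Co³⁺: group 9, so d-count = 9 − 3 = 6.
With Δ₀ > P the complex is low-spin.
Configuration: t2g^6 e_g^0.
Orbital CFSE = -2.4Δ₀ = -2.4 × 318 = -763 kJ/mol.
Excess pairs vs high-spin: 3 − 1 = 2; pairing cost = +414 kJ/mol.
Net CFSE = -763 + 414 = -349 kJ/mol.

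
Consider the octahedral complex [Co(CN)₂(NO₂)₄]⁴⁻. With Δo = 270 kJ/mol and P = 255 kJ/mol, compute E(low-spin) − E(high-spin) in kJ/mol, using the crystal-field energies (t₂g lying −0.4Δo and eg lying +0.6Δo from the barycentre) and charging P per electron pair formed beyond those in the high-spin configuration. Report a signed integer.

Ligand charges: 2×(-1) from CN⁻ and 4×(-1) from NO₂⁻ sum to -6; with overall charge -4, Co is +2.
Co²⁺: group 9, so d-count = 9 − 2 = 7.
High-spin d⁷ fills as t₂g⁵ eg² with CFSE 5(−0.4) + 2(+0.6) = -0.8Δo = -216 kJ/mol.
Low-spin: t₂g⁶ eg¹, orbital CFSE = -1.8Δo = -486 kJ/mol; plus 1 excess pair × P = +255 kJ/mol; total -231 kJ/mol.
Thus E(LS) − E(HS) = -15 kJ/mol.

-15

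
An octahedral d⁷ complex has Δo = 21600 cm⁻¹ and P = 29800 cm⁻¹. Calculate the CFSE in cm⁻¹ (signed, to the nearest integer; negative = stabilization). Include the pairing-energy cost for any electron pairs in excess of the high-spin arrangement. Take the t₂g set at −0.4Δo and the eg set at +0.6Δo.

-17280

With Δo < P the complex is high-spin.
Configuration: t₂g⁵ eg².
Orbital CFSE = -0.8Δo = -0.8 × 21600 = -17280 cm⁻¹.
High-spin has no excess pairs, so no pairing correction applies.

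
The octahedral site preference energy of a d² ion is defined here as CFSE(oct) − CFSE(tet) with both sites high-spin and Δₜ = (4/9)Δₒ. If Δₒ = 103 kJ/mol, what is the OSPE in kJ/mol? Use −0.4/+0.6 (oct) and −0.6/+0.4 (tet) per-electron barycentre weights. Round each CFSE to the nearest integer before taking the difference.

-27

Octahedral high-spin t₂g² eg⁰: CFSE = -0.8 × 103 = -82 kJ/mol.
In a tetrahedral site the filling is e² t₂⁰: CFSE(tet) = -1.2Δₜ = -1.2 × (4/9)(103) = -55 kJ/mol.
Subtracting, OSPE = -82 − (-55) = -27 kJ/mol.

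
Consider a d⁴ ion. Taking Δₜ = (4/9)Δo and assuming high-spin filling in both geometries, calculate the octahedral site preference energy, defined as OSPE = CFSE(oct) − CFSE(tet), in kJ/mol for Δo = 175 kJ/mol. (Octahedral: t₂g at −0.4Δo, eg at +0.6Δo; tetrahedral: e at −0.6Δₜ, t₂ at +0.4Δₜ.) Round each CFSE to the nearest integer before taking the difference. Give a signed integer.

-74

Octahedral (high-spin): t₂g³ eg¹, CFSE = 3(−0.4) + 1(+0.6) = -0.6Δo = -0.6 × 175 = -105 kJ/mol.
Tetrahedral: e² t₂², CFSE = 2(−0.6) + 2(+0.4) = -0.4Δₜ = -0.4 × (4/9) × 175 = -31 kJ/mol.
Subtracting, OSPE = -105 − (-31) = -74 kJ/mol.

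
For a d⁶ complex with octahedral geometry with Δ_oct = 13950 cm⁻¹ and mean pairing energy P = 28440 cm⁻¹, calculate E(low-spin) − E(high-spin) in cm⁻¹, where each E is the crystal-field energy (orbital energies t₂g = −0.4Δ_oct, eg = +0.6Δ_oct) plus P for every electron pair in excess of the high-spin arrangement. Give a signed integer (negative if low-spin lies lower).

In the high-spin limit (t₂g⁴ eg²) the orbital term is -0.4Δ_oct = -5580 cm⁻¹, with no excess pairing.
For low-spin the configuration is t₂g⁶ eg⁰: orbital energy -2.4 × 13950 = -33480 cm⁻¹, and 2 additional pairs relative to high-spin add 56880 cm⁻¹, giving 23400 cm⁻¹.
The difference is 23400 − (-5580) = 28980 cm⁻¹, so high-spin lies lower.

28980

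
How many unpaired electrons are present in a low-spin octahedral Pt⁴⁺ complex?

Pt⁴⁺: group 10, so d-count = 10 − 4 = 6.
Configuration: t₂g⁶ eg⁰, giving 0 unpaired electrons.

0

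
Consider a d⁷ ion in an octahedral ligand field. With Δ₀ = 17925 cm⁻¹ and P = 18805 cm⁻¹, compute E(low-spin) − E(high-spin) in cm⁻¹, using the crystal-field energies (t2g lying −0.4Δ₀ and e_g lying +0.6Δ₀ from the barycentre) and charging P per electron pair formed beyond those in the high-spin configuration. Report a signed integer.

In the high-spin limit (t2g^5 e_g^2) the orbital term is -0.8Δ₀ = -14340 cm⁻¹, with no excess pairing.
Low-spin: t2g^6 e_g^1, orbital CFSE = -1.8Δ₀ = -32265 cm⁻¹; plus 1 excess pair × P = +18805 cm⁻¹; total -13460 cm⁻¹.
The difference is -13460 − (-14340) = 880 cm⁻¹, so high-spin lies lower.

880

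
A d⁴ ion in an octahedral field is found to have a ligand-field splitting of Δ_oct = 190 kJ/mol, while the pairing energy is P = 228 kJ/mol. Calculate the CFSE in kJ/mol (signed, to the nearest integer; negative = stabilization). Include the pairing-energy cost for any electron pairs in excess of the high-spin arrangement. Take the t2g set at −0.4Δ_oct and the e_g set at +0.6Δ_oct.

Since Δ_oct = 190 kJ/mol < P = 228 kJ/mol, the complex adopts the high-spin configuration.
Configuration: t2g^3 e_g^1.
Orbital CFSE = -0.6Δ_oct = -0.6 × 190 = -114 kJ/mol.
High-spin has no excess pairs, so no pairing correction applies.

-114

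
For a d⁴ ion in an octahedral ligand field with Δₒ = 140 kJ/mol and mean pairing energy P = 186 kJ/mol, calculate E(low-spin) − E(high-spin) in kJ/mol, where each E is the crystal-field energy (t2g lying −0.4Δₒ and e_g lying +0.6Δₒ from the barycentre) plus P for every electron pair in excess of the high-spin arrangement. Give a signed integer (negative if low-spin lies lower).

46

In the high-spin limit (t2g^3 e_g^1) the orbital term is -0.6Δₒ = -84 kJ/mol, with no excess pairing.
Low-spin t2g^4 e_g^0 gives -1.6Δₒ = -224 kJ/mol, but forming 1 extra pair costs 1P = 186 kJ/mol, so E(LS) = -224 + 186 = -38 kJ/mol.
Thus E(LS) − E(HS) = 46 kJ/mol.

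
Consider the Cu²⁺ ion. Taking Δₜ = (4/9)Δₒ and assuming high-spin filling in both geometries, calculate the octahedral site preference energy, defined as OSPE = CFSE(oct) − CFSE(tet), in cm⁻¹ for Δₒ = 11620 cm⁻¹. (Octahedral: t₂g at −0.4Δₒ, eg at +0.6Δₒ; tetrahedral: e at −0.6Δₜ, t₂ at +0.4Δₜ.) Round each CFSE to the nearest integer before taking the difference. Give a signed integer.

Cu is in group 11, so Cu²⁺ is d⁹ (11 − 2 = 9).
In an octahedral site d⁹ (HS) is t₂g⁶ eg³, giving CFSE(oct) = -0.6Δₒ = -6972 cm⁻¹.
In a tetrahedral site the filling is e⁴ t₂⁵: CFSE(tet) = -0.4Δₜ = -0.4 × (4/9)(11620) = -2066 cm⁻¹.
OSPE = CFSE(oct) − CFSE(tet) = -6972 − (-2066) = -4906 cm⁻¹.

-4906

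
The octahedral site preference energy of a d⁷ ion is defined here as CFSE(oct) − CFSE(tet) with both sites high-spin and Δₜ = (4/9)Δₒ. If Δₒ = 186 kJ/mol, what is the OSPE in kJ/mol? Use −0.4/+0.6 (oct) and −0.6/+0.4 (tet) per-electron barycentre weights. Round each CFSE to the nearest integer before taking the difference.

In an octahedral site d⁷ (HS) is t2g^5 e_g^2, giving CFSE(oct) = -0.8Δₒ = -149 kJ/mol.
Tetrahedral: e^4 t2^3, CFSE = 4(−0.6) + 3(+0.4) = -1.2Δₜ = -1.2 × (4/9) × 186 = -99 kJ/mol.
Subtracting, OSPE = -149 − (-99) = -50 kJ/mol.

-50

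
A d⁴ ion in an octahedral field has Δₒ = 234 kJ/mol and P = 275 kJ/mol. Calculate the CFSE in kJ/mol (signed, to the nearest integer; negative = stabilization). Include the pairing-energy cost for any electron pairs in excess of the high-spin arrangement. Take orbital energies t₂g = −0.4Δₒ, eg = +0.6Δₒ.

With Δₒ < P the complex is high-spin.
Filling d⁴ accordingly: t₂g³ eg¹.
Orbital CFSE = -0.6Δₒ = -0.6 × 234 = -140 kJ/mol.
High-spin has no excess pairs, so no pairing correction applies.

-140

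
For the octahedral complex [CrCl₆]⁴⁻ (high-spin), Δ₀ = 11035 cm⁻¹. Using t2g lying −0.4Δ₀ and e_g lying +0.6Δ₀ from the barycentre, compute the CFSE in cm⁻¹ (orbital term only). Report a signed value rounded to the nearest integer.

-6621

Each Cl⁻ contributes -1; 6 × (-1) = -6. With overall charge -4, Cr is in the +2 oxidation state.
Cr is in group 6, so Cr²⁺ is d⁴ (6 − 2 = 4).
Electron filling gives t2g^3 e_g^1.
The orbital stabilization is -0.6Δ₀ = -0.6 × 11035 = -6621 cm⁻¹.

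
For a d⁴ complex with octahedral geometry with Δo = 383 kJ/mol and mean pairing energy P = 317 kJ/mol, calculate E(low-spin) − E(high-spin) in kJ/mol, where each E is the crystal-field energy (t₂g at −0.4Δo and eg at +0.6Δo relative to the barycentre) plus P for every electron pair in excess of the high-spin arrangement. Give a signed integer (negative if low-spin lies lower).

-66

High-spin: t₂g³ eg¹, CFSE = -0.6Δo = -230 kJ/mol.
Low-spin: t₂g⁴ eg⁰, orbital CFSE = -1.6Δo = -613 kJ/mol; plus 1 excess pair × P = +317 kJ/mol; total -296 kJ/mol.
The difference is -296 − (-230) = -66 kJ/mol, so low-spin lies lower.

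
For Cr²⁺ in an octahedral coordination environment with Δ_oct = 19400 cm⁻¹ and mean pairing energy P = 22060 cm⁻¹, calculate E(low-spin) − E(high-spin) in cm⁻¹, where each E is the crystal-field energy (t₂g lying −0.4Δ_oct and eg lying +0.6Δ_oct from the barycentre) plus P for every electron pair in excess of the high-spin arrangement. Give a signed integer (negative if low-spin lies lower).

2660

Cr²⁺: group 6, so d-count = 6 − 2 = 4.
In the high-spin limit (t₂g³ eg¹) the orbital term is -0.6Δ_oct = -11640 cm⁻¹, with no excess pairing.
Low-spin t₂g⁴ eg⁰ gives -1.6Δ_oct = -31040 cm⁻¹, but forming 1 extra pair costs 1P = 22060 cm⁻¹, so E(LS) = -31040 + 22060 = -8980 cm⁻¹.
Thus E(LS) − E(HS) = 2660 cm⁻¹.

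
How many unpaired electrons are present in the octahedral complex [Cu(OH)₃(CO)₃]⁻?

1

Ligand charges: 3×(-1) from OH⁻ and 3×(+0) from CO sum to -3; with overall charge -1, Cu is +2.
Cu sits in group 11; removing 2 electrons leaves Cu²⁺ with 11 − 2 = 9 d electrons.
Configuration: t₂g⁶ eg³, giving 1 unpaired electron.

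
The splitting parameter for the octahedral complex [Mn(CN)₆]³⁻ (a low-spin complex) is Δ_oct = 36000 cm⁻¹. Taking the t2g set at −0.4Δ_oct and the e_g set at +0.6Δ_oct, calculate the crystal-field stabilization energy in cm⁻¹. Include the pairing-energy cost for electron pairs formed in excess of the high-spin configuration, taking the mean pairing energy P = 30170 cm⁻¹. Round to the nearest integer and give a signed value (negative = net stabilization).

Each CN⁻ contributes -1; 6 × (-1) = -6. With overall charge -3, Mn is in the +3 oxidation state.
Mn sits in group 7; removing 3 electrons leaves Mn³⁺ with 7 − 3 = 4 d electrons.
Configuration: t2g^4 e_g^0.
Orbital CFSE = 4(-0.4) + 0(0.6) = -1.6Δ_oct = -1.6 × 36000 = -57600 cm⁻¹.
Relative to high-spin t2g^3 e_g^1 (0 paired), the low-spin configuration has 1 additional pair, contributing +1 × 30170 = +30170 cm⁻¹.
Combining: -57600 + 30170 = -27430 cm⁻¹.

-27430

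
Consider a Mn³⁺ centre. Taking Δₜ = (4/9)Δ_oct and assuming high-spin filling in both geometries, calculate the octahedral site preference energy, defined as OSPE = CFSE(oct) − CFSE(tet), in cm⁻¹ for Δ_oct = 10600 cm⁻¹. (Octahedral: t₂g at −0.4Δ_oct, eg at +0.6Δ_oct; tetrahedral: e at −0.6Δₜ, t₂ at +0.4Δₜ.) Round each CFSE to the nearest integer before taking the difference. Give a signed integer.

Group 7 minus oxidation state +3 gives a d⁴ configuration for Mn³⁺.
Octahedral high-spin t₂g³ eg¹: CFSE = -0.6 × 10600 = -6360 cm⁻¹.
Tetrahedral: e² t₂², CFSE = 2(−0.6) + 2(+0.4) = -0.4Δₜ = -0.4 × (4/9) × 10600 = -1884 cm⁻¹.
OSPE = CFSE(oct) − CFSE(tet) = -6360 − (-1884) = -4476 cm⁻¹.

-4476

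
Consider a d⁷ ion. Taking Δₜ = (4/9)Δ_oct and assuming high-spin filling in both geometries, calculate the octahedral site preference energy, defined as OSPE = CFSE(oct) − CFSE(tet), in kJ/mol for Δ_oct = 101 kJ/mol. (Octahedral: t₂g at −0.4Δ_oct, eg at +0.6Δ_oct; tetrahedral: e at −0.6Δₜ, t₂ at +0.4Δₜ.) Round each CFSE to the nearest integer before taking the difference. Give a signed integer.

Octahedral (high-spin): t₂g⁵ eg², CFSE = 5(−0.4) + 2(+0.6) = -0.8Δ_oct = -0.8 × 101 = -81 kJ/mol.
In a tetrahedral site the filling is e⁴ t₂³: CFSE(tet) = -1.2Δₜ = -1.2 × (4/9)(101) = -54 kJ/mol.
OSPE = CFSE(oct) − CFSE(tet) = -81 − (-54) = -27 kJ/mol.

-27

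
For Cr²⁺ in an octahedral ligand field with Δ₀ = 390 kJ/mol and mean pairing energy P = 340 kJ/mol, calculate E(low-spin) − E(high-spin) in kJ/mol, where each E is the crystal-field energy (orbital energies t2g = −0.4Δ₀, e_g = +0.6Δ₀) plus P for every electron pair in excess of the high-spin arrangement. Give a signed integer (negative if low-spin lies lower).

Cr²⁺: group 6, so d-count = 6 − 2 = 4.
High-spin: t2g^3 e_g^1, CFSE = -0.6Δ₀ = -234 kJ/mol.
For low-spin the configuration is t2g^4 e_g^0: orbital energy -1.6 × 390 = -624 kJ/mol, and 1 additional pair relative to high-spin adds 340 kJ/mol, giving -284 kJ/mol.
E(LS) − E(HS) = -284 − (-234) = -50 kJ/mol.

-50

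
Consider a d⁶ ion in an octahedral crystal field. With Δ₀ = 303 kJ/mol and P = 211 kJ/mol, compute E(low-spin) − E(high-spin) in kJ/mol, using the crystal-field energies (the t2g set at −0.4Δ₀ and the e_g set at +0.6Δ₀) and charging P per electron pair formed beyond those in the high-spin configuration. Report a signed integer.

-184

In the high-spin limit (t2g^4 e_g^2) the orbital term is -0.4Δ₀ = -121 kJ/mol, with no excess pairing.
Low-spin t2g^6 e_g^0 gives -2.4Δ₀ = -727 kJ/mol, but forming 2 extra pairs costs 2P = 422 kJ/mol, so E(LS) = -727 + 422 = -305 kJ/mol.
The difference is -305 − (-121) = -184 kJ/mol, so low-spin lies lower.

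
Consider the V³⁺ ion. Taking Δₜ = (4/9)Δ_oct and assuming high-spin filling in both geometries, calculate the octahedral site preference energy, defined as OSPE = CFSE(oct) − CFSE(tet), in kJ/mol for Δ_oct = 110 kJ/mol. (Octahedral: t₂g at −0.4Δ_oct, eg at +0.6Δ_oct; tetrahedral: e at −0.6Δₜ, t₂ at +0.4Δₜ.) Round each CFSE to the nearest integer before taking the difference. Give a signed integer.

V is in group 5, so V³⁺ is d² (5 − 3 = 2).
In an octahedral site d² (HS) is t₂g² eg⁰, giving CFSE(oct) = -0.8Δ_oct = -88 kJ/mol.
Tetrahedral e² t₂⁰ gives -1.2Δₜ = -1.2 × (4/9) × 110 = -59 kJ/mol.
OSPE = -88 − (-59) = -29 kJ/mol.

-29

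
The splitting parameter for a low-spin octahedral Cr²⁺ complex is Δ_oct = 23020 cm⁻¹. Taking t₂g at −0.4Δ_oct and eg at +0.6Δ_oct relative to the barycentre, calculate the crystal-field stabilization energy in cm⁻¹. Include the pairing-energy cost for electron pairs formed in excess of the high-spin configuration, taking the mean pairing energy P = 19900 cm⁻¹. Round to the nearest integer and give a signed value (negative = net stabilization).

-16932

Cr sits in group 6; removing 2 electrons leaves Cr²⁺ with 6 − 2 = 4 d electrons.
Configuration: t₂g⁴ eg⁰.
Orbital CFSE = 4(-0.4) + 0(0.6) = -1.6Δ_oct = -1.6 × 23020 = -36832 cm⁻¹.
Relative to high-spin t₂g³ eg¹ (0 paired), the low-spin configuration has 1 additional pair, contributing +1 × 19900 = +19900 cm⁻¹.
Overall CFSE = -36832 + 19900 = -16932 cm⁻¹.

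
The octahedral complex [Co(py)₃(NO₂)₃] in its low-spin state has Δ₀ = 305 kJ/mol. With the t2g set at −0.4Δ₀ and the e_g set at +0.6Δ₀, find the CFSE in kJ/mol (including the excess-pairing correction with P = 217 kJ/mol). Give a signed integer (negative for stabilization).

-298

Ligand charges: 3×(+0) from py and 3×(-1) from NO₂⁻ sum to -3; with overall charge +0, Co is +3.
Co is in group 9, so Co³⁺ is d⁶ (9 − 3 = 6).
Electron filling gives t2g^6 e_g^0.
The orbital stabilization is -2.4Δ₀ = -2.4 × 305 = -732 kJ/mol.
High-spin d⁶ would be t2g^4 e_g^2 with 1 pair; low-spin has 3, so 2 excess pairs cost +2P = +434 kJ/mol.
Net CFSE = -732 + 434 = -298 kJ/mol.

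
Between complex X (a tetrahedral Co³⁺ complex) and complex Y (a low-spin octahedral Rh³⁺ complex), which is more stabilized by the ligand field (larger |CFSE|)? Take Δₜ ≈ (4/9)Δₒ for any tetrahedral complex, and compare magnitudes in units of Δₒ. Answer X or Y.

X: Co is in group 9, so Co³⁺ is d⁶ (9 − 3 = 6); With tetrahedral geometry the complex is necessarily high-spin; e³ t₂³, CFSE = -0.6Δₜ ≈ -0.27Δₒ.
Y: Rh sits in group 9; removing 3 electrons leaves Rh³⁺ with 9 − 3 = 6 d electrons; t₂g⁶ eg⁰, CFSE = -2.4Δₒ.
So Y has the larger |CFSE|.

Y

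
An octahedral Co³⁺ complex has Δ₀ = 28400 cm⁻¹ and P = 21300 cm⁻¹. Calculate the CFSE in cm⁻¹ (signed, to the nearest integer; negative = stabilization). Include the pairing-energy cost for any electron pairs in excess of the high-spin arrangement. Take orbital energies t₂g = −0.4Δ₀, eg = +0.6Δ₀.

-25560

Co sits in group 9; removing 3 electrons leaves Co³⁺ with 9 − 3 = 6 d electrons.
Since Δ₀ = 28400 cm⁻¹ > P = 21300 cm⁻¹, the complex adopts the low-spin configuration.
Configuration: t₂g⁶ eg⁰.
Orbital CFSE = -2.4Δ₀ = -2.4 × 28400 = -68160 cm⁻¹.
Excess pairs vs high-spin: 3 − 1 = 2; pairing cost = +42600 cm⁻¹.
Net CFSE = -68160 + 42600 = -25560 cm⁻¹.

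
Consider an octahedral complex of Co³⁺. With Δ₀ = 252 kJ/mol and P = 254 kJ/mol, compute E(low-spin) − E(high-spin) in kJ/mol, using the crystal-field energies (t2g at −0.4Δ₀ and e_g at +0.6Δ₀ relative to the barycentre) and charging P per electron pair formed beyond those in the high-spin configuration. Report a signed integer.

Co sits in group 9; removing 3 electrons leaves Co³⁺ with 9 − 3 = 6 d electrons.
High-spin: t2g^4 e_g^2, CFSE = -0.4Δ₀ = -101 kJ/mol.
Low-spin t2g^6 e_g^0 gives -2.4Δ₀ = -605 kJ/mol, but forming 2 extra pairs costs 2P = 508 kJ/mol, so E(LS) = -605 + 508 = -97 kJ/mol.
Thus E(LS) − E(HS) = 4 kJ/mol.

4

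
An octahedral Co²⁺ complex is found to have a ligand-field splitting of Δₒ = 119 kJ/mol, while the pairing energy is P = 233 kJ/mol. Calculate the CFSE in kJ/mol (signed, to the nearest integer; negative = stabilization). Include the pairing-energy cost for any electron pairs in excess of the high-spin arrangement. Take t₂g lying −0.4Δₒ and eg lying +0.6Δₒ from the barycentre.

Group 9 minus oxidation state +2 gives a d⁷ configuration for Co²⁺.
Here Δₒ < P (119 < 233), so the high-spin state is favoured.
That gives t₂g⁵ eg².
Orbital CFSE = -0.8Δₒ = -0.8 × 119 = -95 kJ/mol.
High-spin has no excess pairs, so no pairing correction applies.

-95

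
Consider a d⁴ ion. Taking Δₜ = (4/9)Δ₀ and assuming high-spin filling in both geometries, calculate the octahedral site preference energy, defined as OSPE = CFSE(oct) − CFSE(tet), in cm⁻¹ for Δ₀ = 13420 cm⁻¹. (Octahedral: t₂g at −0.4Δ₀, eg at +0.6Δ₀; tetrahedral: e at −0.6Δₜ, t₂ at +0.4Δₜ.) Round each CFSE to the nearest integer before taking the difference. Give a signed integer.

In an octahedral site d⁴ (HS) is t2g^3 e_g^1, giving CFSE(oct) = -0.6Δ₀ = -8052 cm⁻¹.
Tetrahedral e^2 t2^2 gives -0.4Δₜ = -0.4 × (4/9) × 13420 = -2386 cm⁻¹.
OSPE = -8052 − (-2386) = -5666 cm⁻¹.

-5666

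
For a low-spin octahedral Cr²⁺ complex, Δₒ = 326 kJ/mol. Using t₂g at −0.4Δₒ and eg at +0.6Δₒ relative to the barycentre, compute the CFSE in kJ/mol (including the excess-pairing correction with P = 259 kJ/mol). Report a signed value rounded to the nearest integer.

-263

Cr²⁺: group 6, so d-count = 6 − 2 = 4.
Configuration: t₂g⁴ eg⁰.
The orbital stabilization is -1.6Δₒ = -1.6 × 326 = -522 kJ/mol.
Relative to high-spin t₂g³ eg¹ (0 paired), the low-spin configuration has 1 additional pair, contributing +1 × 259 = +259 kJ/mol.
Net CFSE = -522 + 259 = -263 kJ/mol.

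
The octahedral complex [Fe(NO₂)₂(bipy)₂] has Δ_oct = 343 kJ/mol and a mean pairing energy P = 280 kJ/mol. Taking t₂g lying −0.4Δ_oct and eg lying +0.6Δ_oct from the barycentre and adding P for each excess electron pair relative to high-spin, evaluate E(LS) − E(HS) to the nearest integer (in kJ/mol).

-126

Ligand charges: 2×(-1) from NO₂⁻ and 2×(+0) from bipy sum to -2; with overall charge +0, Fe is +2.
Fe is in group 8, so Fe²⁺ is d⁶ (8 − 2 = 6).
In the high-spin limit (t₂g⁴ eg²) the orbital term is -0.4Δ_oct = -137 kJ/mol, with no excess pairing.
Low-spin: t₂g⁶ eg⁰, orbital CFSE = -2.4Δ_oct = -823 kJ/mol; plus 2 excess pairs × P = +560 kJ/mol; total -263 kJ/mol.
The difference is -263 − (-137) = -126 kJ/mol, so low-spin lies lower.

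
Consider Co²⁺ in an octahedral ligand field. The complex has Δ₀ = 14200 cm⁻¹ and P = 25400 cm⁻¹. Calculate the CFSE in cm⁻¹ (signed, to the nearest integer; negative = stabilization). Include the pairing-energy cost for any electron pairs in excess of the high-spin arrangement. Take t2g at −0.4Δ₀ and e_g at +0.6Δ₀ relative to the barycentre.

-11360

Co is in group 9, so Co²⁺ is d⁷ (9 − 2 = 7).
Since Δ₀ = 14200 cm⁻¹ < P = 25400 cm⁻¹, the complex adopts the high-spin configuration.
Filling d⁷ accordingly: t2g^5 e_g^2.
Orbital CFSE = -0.8Δ₀ = -0.8 × 14200 = -11360 cm⁻¹.
High-spin has no excess pairs, so no pairing correction applies.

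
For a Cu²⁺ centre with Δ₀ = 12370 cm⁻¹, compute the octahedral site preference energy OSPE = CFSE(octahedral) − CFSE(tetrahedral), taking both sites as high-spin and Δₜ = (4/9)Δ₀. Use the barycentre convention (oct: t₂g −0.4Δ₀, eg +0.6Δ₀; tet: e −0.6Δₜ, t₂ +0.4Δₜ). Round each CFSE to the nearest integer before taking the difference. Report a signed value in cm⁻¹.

-5223

Cu²⁺: group 11, so d-count = 11 − 2 = 9.
Octahedral (high-spin): t₂g⁶ eg³, CFSE = 6(−0.4) + 3(+0.6) = -0.6Δ₀ = -0.6 × 12370 = -7422 cm⁻¹.
In a tetrahedral site the filling is e⁴ t₂⁵: CFSE(tet) = -0.4Δₜ = -0.4 × (4/9)(12370) = -2199 cm⁻¹.
Subtracting, OSPE = -7422 − (-2199) = -5223 cm⁻¹.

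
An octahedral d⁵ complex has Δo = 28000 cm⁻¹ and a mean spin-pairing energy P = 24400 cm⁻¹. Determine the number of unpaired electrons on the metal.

1

With Δo > P the complex is low-spin.
Configuration: t₂g⁵ eg⁰.
Unpaired electrons: 1.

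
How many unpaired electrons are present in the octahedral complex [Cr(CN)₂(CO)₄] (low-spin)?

2

Ligand charges: 2×(-1) from CN⁻ and 4×(+0) from CO sum to -2; with overall charge +0, Cr is +2.
Cr is in group 6, so Cr²⁺ is d⁴ (6 − 2 = 4).
Configuration: t₂g⁴ eg⁰, giving 2 unpaired electrons.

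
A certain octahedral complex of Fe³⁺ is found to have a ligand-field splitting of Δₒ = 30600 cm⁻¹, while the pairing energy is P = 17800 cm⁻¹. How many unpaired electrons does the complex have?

Group 8 minus oxidation state +3 gives a d⁵ configuration for Fe³⁺.
Here Δₒ > P (30600 > 17800), so the low-spin state is favoured.
That gives t2g^5 e_g^0.
Unpaired electrons: 1.

1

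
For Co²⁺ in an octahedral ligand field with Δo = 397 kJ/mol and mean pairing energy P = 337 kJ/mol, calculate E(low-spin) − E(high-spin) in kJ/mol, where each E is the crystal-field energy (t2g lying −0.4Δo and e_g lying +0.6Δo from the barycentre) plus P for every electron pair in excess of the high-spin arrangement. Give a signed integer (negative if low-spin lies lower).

Group 9 minus oxidation state +2 gives a d⁷ configuration for Co²⁺.
In the high-spin limit (t2g^5 e_g^2) the orbital term is -0.8Δo = -318 kJ/mol, with no excess pairing.
Low-spin t2g^6 e_g^1 gives -1.8Δo = -715 kJ/mol, but forming 1 extra pair costs 1P = 337 kJ/mol, so E(LS) = -715 + 337 = -378 kJ/mol.
Thus E(LS) − E(HS) = -60 kJ/mol.

-60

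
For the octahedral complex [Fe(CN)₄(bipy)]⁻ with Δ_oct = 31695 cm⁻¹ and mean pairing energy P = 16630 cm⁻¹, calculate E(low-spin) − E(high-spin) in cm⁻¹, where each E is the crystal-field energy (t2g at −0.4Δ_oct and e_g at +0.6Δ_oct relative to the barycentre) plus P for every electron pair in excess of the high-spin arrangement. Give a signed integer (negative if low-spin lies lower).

Ligand charges: 4×(-1) from CN⁻ and 1×(+0) from bipy sum to -4; with overall charge -1, Fe is +3.
Fe is in group 8, so Fe³⁺ is d⁵ (8 − 3 = 5).
High-spin d⁵ fills as t2g^3 e_g^2 with CFSE 3(−0.4) + 2(+0.6) = 0.0Δ_oct = 0 cm⁻¹.
Low-spin t2g^5 e_g^0 gives -2.0Δ_oct = -63390 cm⁻¹, but forming 2 extra pairs costs 2P = 33260 cm⁻¹, so E(LS) = -63390 + 33260 = -30130 cm⁻¹.
The difference is -30130 − (0) = -30130 cm⁻¹, so low-spin lies lower.

-30130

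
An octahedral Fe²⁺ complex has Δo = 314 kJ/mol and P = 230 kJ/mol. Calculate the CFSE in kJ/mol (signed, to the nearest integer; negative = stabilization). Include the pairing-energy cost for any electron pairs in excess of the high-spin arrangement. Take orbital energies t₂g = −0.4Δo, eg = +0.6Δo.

-294

Fe is in group 8, so Fe²⁺ is d⁶ (8 − 2 = 6).
Δo > P, so pairing is preferred: the ground state is low-spin.
That gives t₂g⁶ eg⁰.
Orbital CFSE = -2.4Δo = -2.4 × 314 = -754 kJ/mol.
Excess pairs vs high-spin: 3 − 1 = 2; pairing cost = +460 kJ/mol.
Net CFSE = -754 + 460 = -294 kJ/mol.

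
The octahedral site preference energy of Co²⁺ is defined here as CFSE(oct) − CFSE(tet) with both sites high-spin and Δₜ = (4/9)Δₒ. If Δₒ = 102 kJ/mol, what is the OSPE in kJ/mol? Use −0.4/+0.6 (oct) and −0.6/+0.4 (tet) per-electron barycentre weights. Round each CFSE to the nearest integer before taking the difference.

-28

Co sits in group 9; removing 2 electrons leaves Co²⁺ with 9 − 2 = 7 d electrons.
Octahedral (high-spin): t2g^5 e_g^2, CFSE = 5(−0.4) + 2(+0.6) = -0.8Δₒ = -0.8 × 102 = -82 kJ/mol.
In a tetrahedral site the filling is e^4 t2^3: CFSE(tet) = -1.2Δₜ = -1.2 × (4/9)(102) = -54 kJ/mol.
Subtracting, OSPE = -82 − (-54) = -28 kJ/mol.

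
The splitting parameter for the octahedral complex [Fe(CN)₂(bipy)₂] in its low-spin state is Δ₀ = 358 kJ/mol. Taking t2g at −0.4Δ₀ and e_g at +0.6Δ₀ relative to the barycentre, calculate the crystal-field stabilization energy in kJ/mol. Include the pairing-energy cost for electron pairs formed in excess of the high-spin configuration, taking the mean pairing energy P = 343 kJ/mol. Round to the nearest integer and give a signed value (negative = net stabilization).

-173

Ligand charges: 2×(-1) from CN⁻ and 2×(+0) from bipy sum to -2; with overall charge +0, Fe is +2.
Fe is in group 8, so Fe²⁺ is d⁶ (8 − 2 = 6).
Configuration: t2g^6 e_g^0.
CFSE(orbital) = 6×(-0.4Δ₀) + 0×(0.6Δ₀) = -2.4Δ₀; with Δ₀ = 358 kJ/mol that is -859 kJ/mol.
Pairing penalty: 3 pairs vs 1 in the high-spin reference → 2 extra × P = 686 kJ/mol.
Net CFSE = -859 + 686 = -173 kJ/mol.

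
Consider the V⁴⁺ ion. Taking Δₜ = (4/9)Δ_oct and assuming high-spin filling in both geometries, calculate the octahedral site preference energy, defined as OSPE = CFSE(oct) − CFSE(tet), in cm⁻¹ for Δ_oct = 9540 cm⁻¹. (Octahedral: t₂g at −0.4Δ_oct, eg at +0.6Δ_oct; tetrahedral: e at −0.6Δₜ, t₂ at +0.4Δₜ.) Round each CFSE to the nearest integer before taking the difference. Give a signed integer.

-1272

V sits in group 5; removing 4 electrons leaves V⁴⁺ with 5 − 4 = 1 d electrons.
Octahedral high-spin t₂g¹ eg⁰: CFSE = -0.4 × 9540 = -3816 cm⁻¹.
In a tetrahedral site the filling is e¹ t₂⁰: CFSE(tet) = -0.6Δₜ = -0.6 × (4/9)(9540) = -2544 cm⁻¹.
OSPE = -3816 − (-2544) = -1272 cm⁻¹.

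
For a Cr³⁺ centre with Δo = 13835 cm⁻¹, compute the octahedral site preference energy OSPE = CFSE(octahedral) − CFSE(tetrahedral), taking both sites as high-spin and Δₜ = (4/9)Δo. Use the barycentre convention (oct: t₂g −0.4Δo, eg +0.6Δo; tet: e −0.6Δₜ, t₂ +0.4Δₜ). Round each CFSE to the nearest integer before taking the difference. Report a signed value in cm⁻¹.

-11683

Cr³⁺: group 6, so d-count = 6 − 3 = 3.
Octahedral (high-spin): t2g^3 e_g^0, CFSE = 3(−0.4) + 0(+0.6) = -1.2Δo = -1.2 × 13835 = -16602 cm⁻¹.
Tetrahedral: e^2 t2^1, CFSE = 2(−0.6) + 1(+0.4) = -0.8Δₜ = -0.8 × (4/9) × 13835 = -4919 cm⁻¹.
OSPE = -16602 − (-4919) = -11683 cm⁻¹.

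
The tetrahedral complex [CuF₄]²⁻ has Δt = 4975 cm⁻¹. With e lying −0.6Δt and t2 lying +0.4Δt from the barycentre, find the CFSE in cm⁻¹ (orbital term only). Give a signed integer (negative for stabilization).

Each F⁻ contributes -1; 4 × (-1) = -4. With overall charge -2, Cu is in the +2 oxidation state.
Cu²⁺: group 11, so d-count = 11 − 2 = 9.
Tetrahedral fields are weak (Δₜ ≈ 4/9 Δₒ), so electrons fill high-spin.
Electron filling gives e^4 t2^5.
CFSE(orbital) = 4×(-0.6Δt) + 5×(0.4Δt) = -0.4Δt; with Δt = 4975 cm⁻¹ that is -1990 cm⁻¹.

-1990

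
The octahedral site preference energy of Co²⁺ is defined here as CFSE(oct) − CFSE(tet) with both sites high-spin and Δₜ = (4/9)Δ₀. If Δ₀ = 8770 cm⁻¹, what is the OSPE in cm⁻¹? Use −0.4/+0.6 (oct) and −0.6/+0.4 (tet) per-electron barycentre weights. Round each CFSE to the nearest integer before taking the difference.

-2339

Co²⁺: group 9, so d-count = 9 − 2 = 7.
Octahedral (high-spin): t₂g⁵ eg², CFSE = 5(−0.4) + 2(+0.6) = -0.8Δ₀ = -0.8 × 8770 = -7016 cm⁻¹.
In a tetrahedral site the filling is e⁴ t₂³: CFSE(tet) = -1.2Δₜ = -1.2 × (4/9)(8770) = -4677 cm⁻¹.
Subtracting, OSPE = -7016 − (-4677) = -2339 cm⁻¹.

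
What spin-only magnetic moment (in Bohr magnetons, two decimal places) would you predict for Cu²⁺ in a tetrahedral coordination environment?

Group 11 minus oxidation state +2 gives a d⁹ configuration for Cu²⁺.
Tetrahedral splitting is small, so the complex is high-spin.
Configuration: e⁴ t₂⁵ → 1 unpaired electron.
μ(spin-only) = √[1(1+2)] = √3 ≈ 1.73 Bohr magnetons.

1.73 Bohr magnetons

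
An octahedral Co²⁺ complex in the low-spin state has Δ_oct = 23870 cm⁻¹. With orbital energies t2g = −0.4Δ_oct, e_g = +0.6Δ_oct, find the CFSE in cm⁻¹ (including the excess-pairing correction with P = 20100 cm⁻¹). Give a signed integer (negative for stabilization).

Co is in group 9, so Co²⁺ is d⁷ (9 − 2 = 7).
Configuration: t2g^6 e_g^1.
The orbital stabilization is -1.8Δ_oct = -1.8 × 23870 = -42966 cm⁻¹.
High-spin d⁷ would be t2g^5 e_g^2 with 2 pairs; low-spin has 3, so 1 excess pair costs +1P = +20100 cm⁻¹.
Net CFSE = -42966 + 20100 = -22866 cm⁻¹.

-22866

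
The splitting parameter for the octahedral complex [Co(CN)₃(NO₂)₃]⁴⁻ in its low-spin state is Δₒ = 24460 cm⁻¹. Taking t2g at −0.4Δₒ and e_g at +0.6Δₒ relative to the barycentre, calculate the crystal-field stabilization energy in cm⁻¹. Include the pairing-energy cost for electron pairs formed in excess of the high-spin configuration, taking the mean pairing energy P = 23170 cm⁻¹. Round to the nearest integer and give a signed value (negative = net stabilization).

Ligand charges: 3×(-1) from CN⁻ and 3×(-1) from NO₂⁻ sum to -6; with overall charge -4, Co is +2.
Co sits in group 9; removing 2 electrons leaves Co²⁺ with 9 − 2 = 7 d electrons.
The d⁷ electrons fill as t2g^6 e_g^1.
Orbital CFSE = 6(-0.4) + 1(0.6) = -1.8Δₒ = -1.8 × 24460 = -44028 cm⁻¹.
Relative to high-spin t2g^5 e_g^2 (2 paired), the low-spin configuration has 1 additional pair, contributing +1 × 23170 = +23170 cm⁻¹.
Net CFSE = -44028 + 23170 = -20858 cm⁻¹.

-20858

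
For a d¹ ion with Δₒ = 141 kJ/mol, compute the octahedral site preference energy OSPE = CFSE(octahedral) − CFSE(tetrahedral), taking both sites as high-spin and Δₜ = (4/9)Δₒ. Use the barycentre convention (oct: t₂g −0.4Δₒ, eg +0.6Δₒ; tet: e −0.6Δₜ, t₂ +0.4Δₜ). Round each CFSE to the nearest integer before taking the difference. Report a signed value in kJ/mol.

Octahedral (high-spin): t2g^1 e_g^0, CFSE = 1(−0.4) + 0(+0.6) = -0.4Δₒ = -0.4 × 141 = -56 kJ/mol.
In a tetrahedral site the filling is e^1 t2^0: CFSE(tet) = -0.6Δₜ = -0.6 × (4/9)(141) = -38 kJ/mol.
Subtracting, OSPE = -56 − (-38) = -18 kJ/mol.

-18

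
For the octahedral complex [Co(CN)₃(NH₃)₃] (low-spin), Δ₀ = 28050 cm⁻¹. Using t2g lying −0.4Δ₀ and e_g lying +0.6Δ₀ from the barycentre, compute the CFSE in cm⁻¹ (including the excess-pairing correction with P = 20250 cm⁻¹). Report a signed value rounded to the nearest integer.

Ligand charges: 3×(-1) from CN⁻ and 3×(+0) from NH₃ sum to -3; with overall charge +0, Co is +3.
Group 9 minus oxidation state +3 gives a d⁶ configuration for Co³⁺.
The d⁶ electrons fill as t2g^6 e_g^0.
Orbital CFSE = 6(-0.4) + 0(0.6) = -2.4Δ₀ = -2.4 × 28050 = -67320 cm⁻¹.
Relative to high-spin t2g^4 e_g^2 (1 paired), the low-spin configuration has 2 additional pairs, contributing +2 × 20250 = +40500 cm⁻¹.
Combining: -67320 + 40500 = -26820 cm⁻¹.

-26820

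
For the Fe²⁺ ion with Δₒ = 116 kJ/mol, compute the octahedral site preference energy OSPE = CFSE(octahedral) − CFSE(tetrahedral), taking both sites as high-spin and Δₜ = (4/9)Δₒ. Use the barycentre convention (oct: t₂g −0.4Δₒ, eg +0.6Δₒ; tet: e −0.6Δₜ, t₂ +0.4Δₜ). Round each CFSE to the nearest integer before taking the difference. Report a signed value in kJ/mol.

-15

Fe is in group 8, so Fe²⁺ is d⁶ (8 − 2 = 6).
Octahedral (high-spin): t2g^4 e_g^2, CFSE = 4(−0.4) + 2(+0.6) = -0.4Δₒ = -0.4 × 116 = -46 kJ/mol.
In a tetrahedral site the filling is e^3 t2^3: CFSE(tet) = -0.6Δₜ = -0.6 × (4/9)(116) = -31 kJ/mol.
Subtracting, OSPE = -46 − (-31) = -15 kJ/mol.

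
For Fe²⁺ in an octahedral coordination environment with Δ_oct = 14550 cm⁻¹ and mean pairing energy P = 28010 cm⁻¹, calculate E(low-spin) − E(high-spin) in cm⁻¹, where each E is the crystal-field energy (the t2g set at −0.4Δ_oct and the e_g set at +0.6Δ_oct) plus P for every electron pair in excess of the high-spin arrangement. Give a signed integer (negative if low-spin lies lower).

26920

Group 8 minus oxidation state +2 gives a d⁶ configuration for Fe²⁺.
High-spin d⁶ fills as t2g^4 e_g^2 with CFSE 4(−0.4) + 2(+0.6) = -0.4Δ_oct = -5820 cm⁻¹.
Low-spin t2g^6 e_g^0 gives -2.4Δ_oct = -34920 cm⁻¹, but forming 2 extra pairs costs 2P = 56020 cm⁻¹, so E(LS) = -34920 + 56020 = 21100 cm⁻¹.
Thus E(LS) − E(HS) = 26920 cm⁻¹.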